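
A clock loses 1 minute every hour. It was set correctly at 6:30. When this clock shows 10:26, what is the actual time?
For every 60 true minutes, the faulty clock advances 59 minutes, so 1 faulty-clock minute corresponds to 60/59 true minutes.
From 6:30 to 10:26 on the faulty dial is 236 minutes.
True elapsed: 236 x 60/59 = 240 minutes = 4 hours.
True time: 6:30 + 4 hours = 10:30.

Final answer: 10:30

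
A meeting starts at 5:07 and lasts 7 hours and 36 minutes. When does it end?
Starting time: 5:07
Adding 36 minutes to 7 minutes: 7 + 36 = 43 minutes
Adding 7 hours: 5 + 7 = 12
Final time: 12:43

Final answer: 12:43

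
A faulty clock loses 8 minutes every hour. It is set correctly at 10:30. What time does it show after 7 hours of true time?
For every 60 true minutes, the faulty clock advances 60 - 8 = 52 minutes.
True elapsed: 7 hours = 420 minutes.
Faulty clock advances: 420 x 52/60 = 364 minutes (drift: 56 minutes behind).
Shown time: 10:30 + 364 minutes = 4:34.

Final answer: 4:34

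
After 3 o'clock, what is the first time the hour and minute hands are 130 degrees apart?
At t minutes past 3:00, the hour hand is at 30 x 3 + 0.5t degrees and the minute hand is at 6t degrees.
The smaller angle between them is 130 degrees when |30H - 5.5t| = 130 or |30H - 5.5t| = 230.
With H = 3, solve 30 x 3 - 5.5t = +/- target for each target:
  t = (30 x 3 - 130) / 5.5 = -7.27 (outside (0, 60))
  t = (30 x 3 + 130) / 5.5 = 40
  t = (30 x 3 - 230) / 5.5 = -25.45 (outside (0, 60))
  t = (30 x 3 + 230) / 5.5 = 58.18
Valid solutions in (0, 60): {40, 58.18} minutes.
The first occurrence is t = 40 minutes.
The hands form a 130-degree angle at 40 minutes past 3:00.

Final answer: 40 minutes past 3:00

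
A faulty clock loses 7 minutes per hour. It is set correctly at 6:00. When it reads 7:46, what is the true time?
For every 60 true minutes, the faulty clock advances 53 minutes, so 1 faulty-clock minute corresponds to 60/53 true minutes.
From 6:00 to 7:46 on the faulty dial is 106 minutes.
True elapsed: 106 x 60/53 = 120 minutes = 2 hours.
True time: 6:00 + 2 hours = 8:00.

Final answer: 8:00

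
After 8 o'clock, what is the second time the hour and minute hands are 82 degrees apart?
At t minutes past 8:00, the hour hand is at 30 x 8 + 0.5t degrees and the minute hand is at 6t degrees.
The smaller angle between them is 82 degrees when |30H - 5.5t| = 82 or |30H - 5.5t| = 278.
With H = 8, solve 30 x 8 - 5.5t = +/- target for each target:
  t = (30 x 8 - 82) / 5.5 = 28.73
  t = (30 x 8 + 82) / 5.5 = 58.55
  t = (30 x 8 - 278) / 5.5 = -6.91 (outside (0, 60))
  t = (30 x 8 + 278) / 5.5 = 94.18 (outside (0, 60))
Valid solutions in (0, 60): {28.73, 58.55} minutes.
The second occurrence is t = 58.55 minutes.
The hands form a 82-degree angle at 58.55 minutes past 8:00.

Final answer: 58.55 minutes past 8:00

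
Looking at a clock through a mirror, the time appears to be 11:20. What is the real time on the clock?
Reflection across the vertical (12-6) axis maps a hand at angle A degrees to (360 - A) degrees, which sends a reading of T minutes past 12:00 to (720 - T) minutes past 12:00.
Mirror reads 11:20 = 680 minutes past 12:00.
Actual time: (720 - 680) mod 720 = 40 minutes = 12:40.

Final answer: 12:40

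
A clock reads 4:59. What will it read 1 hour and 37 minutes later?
Starting time: 4:59
Adding 37 minutes to 59 minutes: 59 + 37 = 96 minutes = 1 hour and 36 minutes
Adding 1 hour: 4 + 1 + 1 (carry) = 6
Final time: 6:36

Final answer: 6:36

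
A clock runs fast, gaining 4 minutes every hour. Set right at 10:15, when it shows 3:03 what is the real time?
For every 60 true minutes, the faulty clock advances 64 minutes, so 1 faulty-clock minute corresponds to 60/64 true minutes.
From 10:15 to 3:03 on the faulty dial is 288 minutes.
True elapsed: 288 x 60/64 = 270 minutes = 4 hours and 30 minutes.
True time: 10:15 + 4 hours and 30 minutes = 2:45.

Final answer: 2:45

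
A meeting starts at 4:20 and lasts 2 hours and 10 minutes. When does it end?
Starting time: 4:20
Adding 10 minutes to 20 minutes: 20 + 10 = 30 minutes
Adding 2 hours: 4 + 2 = 6
Final time: 6:30

Final answer: 6:30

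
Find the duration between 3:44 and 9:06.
From 3:44 to 9:06:
(9 x 60 + 6) - (3 x 60 + 44) = 546 - 224 = 322 minutes
= 5 hours and 22 minutes

Final answer: 5 hours and 22 minutes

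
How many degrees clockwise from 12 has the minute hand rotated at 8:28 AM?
The minute hand moves 6 degrees per minute.
At 8:28: 28 x 6 = 168 degrees

Final answer: 168 degrees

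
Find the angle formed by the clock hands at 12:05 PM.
Hour hand position: 0 x 30 + 5 x 0.5 = 2.5 degrees
Minute hand position: 5 x 6 = 30 degrees
Difference: |2.5 - 30| = 27.5 degrees
The angle between the hands is 27.5 degrees

Final answer: 27.5 degrees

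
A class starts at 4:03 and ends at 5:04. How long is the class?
From 4:03 to 5:04:
(5 x 60 + 4) - (4 x 60 + 3) = 304 - 243 = 61 minutes
= 1 hour and 1 minute

Final answer: 1 hour and 1 minute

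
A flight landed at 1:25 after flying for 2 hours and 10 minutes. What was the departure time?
Starting time: 1:25 = 85 total minutes past 12:00
Subtracting: 2 hours and 10 minutes = 130 minutes
85 - 130 = -45 (negative, add 12 hours = 720) = 675 minutes
= 11 hours and 15 minutes past 12:00 = 11:15

Final answer: 11:15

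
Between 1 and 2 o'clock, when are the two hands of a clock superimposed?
The minute hand gains 5.5 degrees per minute on the hour hand.
At 1:00, the hour hand is at 30 degrees and the minute hand is at 0 degrees.
The gap is 30 degrees. Time to close: 30/5.5 = 60 x 1/11 = 5.45 minutes.
The hands overlap at 5.45 minutes past 1:00.

Final answer: 5.45 minutes past 1:00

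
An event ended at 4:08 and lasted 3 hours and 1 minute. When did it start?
Starting time: 4:08 = 248 total minutes past 12:00
Subtracting: 3 hours and 1 minute = 181 minutes
248 - 181 = 67 minutes
= 1 hour and 7 minutes past 12:00 = 1:07

Final answer: 1:07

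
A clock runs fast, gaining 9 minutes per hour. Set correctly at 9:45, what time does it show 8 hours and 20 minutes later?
For every 60 true minutes, the faulty clock advances 60 + 9 = 69 minutes.
True elapsed: 8 hours and 20 minutes = 500 minutes.
Faulty clock advances: 500 x 69/60 = 575 minutes (drift: 75 minutes ahead).
Shown time: 9:45 + 575 minutes = 7:20.

Final answer: 7:20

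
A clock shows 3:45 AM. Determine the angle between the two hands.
Hour hand position: 3 x 30 + 45 x 0.5 = 112.5 degrees
Minute hand position: 45 x 6 = 270 degrees
Difference: |112.5 - 270| = 157.5 degrees
The angle between the hands is 157.5 degrees

Final answer: 157.5 degrees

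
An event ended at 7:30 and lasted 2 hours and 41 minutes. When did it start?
Starting time: 7:30 = 450 total minutes past 12:00
Subtracting: 2 hours and 41 minutes = 161 minutes
450 - 161 = 289 minutes
= 4 hours and 49 minutes past 12:00 = 4:49

Final answer: 4:49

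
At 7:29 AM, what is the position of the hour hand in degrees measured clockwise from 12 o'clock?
The hour hand moves 30 degrees per hour and 0.5 degrees per minute.
At 7:29: (7) x 30 + 29 x 0.5 = 210 + 14.5 = 224.5 degrees

Final answer: 224.5 degrees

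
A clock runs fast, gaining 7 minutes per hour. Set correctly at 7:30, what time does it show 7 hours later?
For every 60 true minutes, the faulty clock advances 60 + 7 = 67 minutes.
True elapsed: 7 hours = 420 minutes.
Faulty clock advances: 420 x 67/60 = 469 minutes (drift: 49 minutes ahead).
Shown time: 7:30 + 469 minutes = 3:19.

Final answer: 3:19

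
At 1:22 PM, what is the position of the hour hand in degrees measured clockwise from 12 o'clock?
The hour hand moves 30 degrees per hour and 0.5 degrees per minute.
At 1:22: (1) x 30 + 22 x 0.5 = 30 + 11 = 41 degrees

Final answer: 41 degrees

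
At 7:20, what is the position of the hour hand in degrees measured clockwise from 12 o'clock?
The hour hand moves 30 degrees per hour and 0.5 degrees per minute.
At 7:20: (7) x 30 + 20 x 0.5 = 210 + 10 = 220 degrees

Final answer: 220 degrees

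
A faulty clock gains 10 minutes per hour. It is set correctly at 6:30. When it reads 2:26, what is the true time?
For every 60 true minutes, the faulty clock advances 70 minutes, so 1 faulty-clock minute corresponds to 60/70 true minutes.
From 6:30 to 2:26 on the faulty dial is 476 minutes.
True elapsed: 476 x 60/70 = 408 minutes = 6 hours and 48 minutes.
True time: 6:30 + 6 hours and 48 minutes = 1:18.

Final answer: 1:18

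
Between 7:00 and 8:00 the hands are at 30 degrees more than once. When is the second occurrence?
At t minutes past 7:00, the hour hand is at 30 x 7 + 0.5t degrees and the minute hand is at 6t degrees.
The smaller angle between them is 30 degrees when |30H - 5.5t| = 30 or |30H - 5.5t| = 330.
With H = 7, solve 30 x 7 - 5.5t = +/- target for each target:
  t = (30 x 7 - 30) / 5.5 = 32.73
  t = (30 x 7 + 30) / 5.5 = 43.64
  t = (30 x 7 - 330) / 5.5 = -21.82 (outside (0, 60))
  t = (30 x 7 + 330) / 5.5 = 98.18 (outside (0, 60))
Valid solutions in (0, 60): {32.73, 43.64} minutes.
The second occurrence is t = 43.64 minutes.
The hands form a 30-degree angle at 43.64 minutes past 7:00.

Final answer: 43.64 minutes past 7:00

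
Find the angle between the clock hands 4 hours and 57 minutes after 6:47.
First find the time 4 hours and 57 minutes after 6:47.
Total minutes: 6 x 60 + 47 + 4 x 60 + 57 = 704.
704 mod 720 = 704 minutes = 11:44.
Now compute the angle at 11:44:
Hour hand: 11 x 30 + 44 x 0.5 = 352 degrees
Minute hand: 44 x 6 = 264 degrees
Difference: |352 - 264| = 88 degrees
The angle is 88 degrees

Final answer: 88 degrees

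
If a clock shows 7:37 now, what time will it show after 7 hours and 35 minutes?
Starting time: 7:37
Adding 35 minutes to 37 minutes: 37 + 35 = 72 minutes = 1 hour and 12 minutes
Adding 7 hours: 7 + 7 + 1 (carry) = 15 - 12 = 3
Final time: 3:12

Final answer: 3:12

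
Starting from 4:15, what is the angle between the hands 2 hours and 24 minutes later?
First find the time 2 hours and 24 minutes after 4:15.
Total minutes: 4 x 60 + 15 + 2 x 60 + 24 = 399.
399 mod 720 = 399 minutes = 6:39.
Now compute the angle at 6:39:
Hour hand: 6 x 30 + 39 x 0.5 = 199.5 degrees
Minute hand: 39 x 6 = 234 degrees
Difference: |199.5 - 234| = 34.5 degrees
The angle is 34.5 degrees

Final answer: 34.5 degrees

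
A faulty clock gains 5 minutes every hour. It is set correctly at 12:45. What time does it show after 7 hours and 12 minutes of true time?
For every 60 true minutes, the faulty clock advances 60 + 5 = 65 minutes.
True elapsed: 7 hours and 12 minutes = 432 minutes.
Faulty clock advances: 432 x 65/60 = 468 minutes (drift: 36 minutes ahead).
Shown time: 12:45 + 468 minutes = 8:33.

Final answer: 8:33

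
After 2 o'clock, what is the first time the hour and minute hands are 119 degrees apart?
At t minutes past 2:00, the hour hand is at 30 x 2 + 0.5t degrees and the minute hand is at 6t degrees.
The smaller angle between them is 119 degrees when |30H - 5.5t| = 119 or |30H - 5.5t| = 241.
With H = 2, solve 30 x 2 - 5.5t = +/- target for each target:
  t = (30 x 2 - 119) / 5.5 = -10.73 (outside (0, 60))
  t = (30 x 2 + 119) / 5.5 = 32.55
  t = (30 x 2 - 241) / 5.5 = -32.91 (outside (0, 60))
  t = (30 x 2 + 241) / 5.5 = 54.73
Valid solutions in (0, 60): {32.55, 54.73} minutes.
The first occurrence is t = 32.55 minutes.
The hands form a 119-degree angle at 32.55 minutes past 2:00.

Final answer: 32.55 minutes past 2:00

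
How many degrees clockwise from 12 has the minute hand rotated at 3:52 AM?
The minute hand moves 6 degrees per minute.
At 3:52: 52 x 6 = 312 degrees

Final answer: 312 degrees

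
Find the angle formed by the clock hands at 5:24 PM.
Hour hand position: 5 x 30 + 24 x 0.5 = 162 degrees
Minute hand position: 24 x 6 = 144 degrees
Difference: |162 - 144| = 18 degrees
The angle between the hands is 18 degrees

Final answer: 18 degrees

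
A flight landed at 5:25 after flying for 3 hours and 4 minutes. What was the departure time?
Starting time: 5:25 = 325 total minutes past 12:00
Subtracting: 3 hours and 4 minutes = 184 minutes
325 - 184 = 141 minutes
= 2 hours and 21 minutes past 12:00 = 2:21

Final answer: 2:21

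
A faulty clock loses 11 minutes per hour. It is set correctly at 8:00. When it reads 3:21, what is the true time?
For every 60 true minutes, the faulty clock advances 49 minutes, so 1 faulty-clock minute corresponds to 60/49 true minutes.
From 8:00 to 3:21 on the faulty dial is 441 minutes.
True elapsed: 441 x 60/49 = 540 minutes = 9 hours.
True time: 8:00 + 9 hours = 5:00.

Final answer: 5:00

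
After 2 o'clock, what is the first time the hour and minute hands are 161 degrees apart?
At t minutes past 2:00, the hour hand is at 30 x 2 + 0.5t degrees and the minute hand is at 6t degrees.
The smaller angle between them is 161 degrees when |30H - 5.5t| = 161 or |30H - 5.5t| = 199.
With H = 2, solve 30 x 2 - 5.5t = +/- target for each target:
  t = (30 x 2 - 161) / 5.5 = -18.36 (outside (0, 60))
  t = (30 x 2 + 161) / 5.5 = 40.18
  t = (30 x 2 - 199) / 5.5 = -25.27 (outside (0, 60))
  t = (30 x 2 + 199) / 5.5 = 47.09
Valid solutions in (0, 60): {40.18, 47.09} minutes.
The first occurrence is t = 40.18 minutes.
The hands form a 161-degree angle at 40.18 minutes past 2:00.

Final answer: 40.18 minutes past 2:00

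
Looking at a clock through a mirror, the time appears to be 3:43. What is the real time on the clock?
Reflection across the vertical (12-6) axis maps a hand at angle A degrees to (360 - A) degrees, which sends a reading of T minutes past 12:00 to (720 - T) minutes past 12:00.
Mirror reads 3:43 = 223 minutes past 12:00.
Actual time: (720 - 223) mod 720 = 497 minutes = 8:17.

Final answer: 8:17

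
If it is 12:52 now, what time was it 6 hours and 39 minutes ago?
Starting time: 12:52 = 52 total minutes past 12:00
Subtracting: 6 hours and 39 minutes = 399 minutes
52 - 399 = -347 (negative, add 12 hours = 720) = 373 minutes
= 6 hours and 13 minutes past 12:00 = 6:13

Final answer: 6:13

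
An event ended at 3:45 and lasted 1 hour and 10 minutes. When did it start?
Starting time: 3:45 = 225 total minutes past 12:00
Subtracting: 1 hour and 10 minutes = 70 minutes
225 - 70 = 155 minutes
= 2 hours and 35 minutes past 12:00 = 2:35

Final answer: 2:35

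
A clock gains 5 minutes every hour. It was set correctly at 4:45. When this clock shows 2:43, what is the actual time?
For every 60 true minutes, the faulty clock advances 65 minutes, so 1 faulty-clock minute corresponds to 60/65 true minutes.
From 4:45 to 2:43 on the faulty dial is 598 minutes.
True elapsed: 598 x 60/65 = 552 minutes = 9 hours and 12 minutes.
True time: 4:45 + 9 hours and 12 minutes = 1:57.

Final answer: 1:57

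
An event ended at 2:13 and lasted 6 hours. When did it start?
Starting time: 2:13 = 133 total minutes past 12:00
Subtracting: 6 hours = 360 minutes
133 - 360 = -227 (negative, add 12 hours = 720) = 493 minutes
= 8 hours and 13 minutes past 12:00 = 8:13

Final answer: 8:13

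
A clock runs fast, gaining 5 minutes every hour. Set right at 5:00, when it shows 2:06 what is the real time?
For every 60 true minutes, the faulty clock advances 65 minutes, so 1 faulty-clock minute corresponds to 60/65 true minutes.
From 5:00 to 2:06 on the faulty dial is 546 minutes.
True elapsed: 546 x 60/65 = 504 minutes = 8 hours and 24 minutes.
True time: 5:00 + 8 hours and 24 minutes = 1:24.

Final answer: 1:24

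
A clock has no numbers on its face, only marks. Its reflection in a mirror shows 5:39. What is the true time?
Reflection across the vertical (12-6) axis maps a hand at angle A degrees to (360 - A) degrees, which sends a reading of T minutes past 12:00 to (720 - T) minutes past 12:00.
Mirror reads 5:39 = 339 minutes past 12:00.
Actual time: (720 - 339) mod 720 = 381 minutes = 6:21.

Final answer: 6:21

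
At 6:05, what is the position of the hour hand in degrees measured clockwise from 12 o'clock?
The hour hand moves 30 degrees per hour and 0.5 degrees per minute.
At 6:05: (6) x 30 + 5 x 0.5 = 180 + 2.5 = 182.5 degrees

Final answer: 182.5 degrees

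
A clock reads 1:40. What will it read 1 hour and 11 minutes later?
Starting time: 1:40
Adding 11 minutes to 40 minutes: 40 + 11 = 51 minutes
Adding 1 hour: 1 + 1 = 2
Final time: 2:51

Final answer: 2:51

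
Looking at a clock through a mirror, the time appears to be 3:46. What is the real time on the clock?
Reflection across the vertical (12-6) axis maps a hand at angle A degrees to (360 - A) degrees, which sends a reading of T minutes past 12:00 to (720 - T) minutes past 12:00.
Mirror reads 3:46 = 226 minutes past 12:00.
Actual time: (720 - 226) mod 720 = 494 minutes = 8:14.

Final answer: 8:14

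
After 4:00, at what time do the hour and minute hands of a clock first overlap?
The minute hand gains 5.5 degrees per minute on the hour hand.
At 4:00, the hour hand is at 120 degrees and the minute hand is at 0 degrees.
The gap is 120 degrees. Time to close: 120/5.5 = 60 x 4/11 = 21.82 minutes.
The hands overlap at 21.82 minutes past 4:00.

Final answer: 21.82 minutes past 4:00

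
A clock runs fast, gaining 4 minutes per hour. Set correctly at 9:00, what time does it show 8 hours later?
For every 60 true minutes, the faulty clock advances 60 + 4 = 64 minutes.
True elapsed: 8 hours = 480 minutes.
Faulty clock advances: 480 x 64/60 = 512 minutes (drift: 32 minutes ahead).
Shown time: 9:00 + 512 minutes = 5:32.

Final answer: 5:32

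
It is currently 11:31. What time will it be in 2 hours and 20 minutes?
Starting time: 11:31
Adding 20 minutes to 31 minutes: 31 + 20 = 51 minutes
Adding 2 hours: 11 + 2 = 13 - 12 = 1
Final time: 1:51

Final answer: 1:51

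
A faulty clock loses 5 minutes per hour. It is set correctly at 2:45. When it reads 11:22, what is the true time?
For every 60 true minutes, the faulty clock advances 55 minutes, so 1 faulty-clock minute corresponds to 60/55 true minutes.
From 2:45 to 11:22 on the faulty dial is 517 minutes.
True elapsed: 517 x 60/55 = 564 minutes = 9 hours and 24 minutes.
True time: 2:45 + 9 hours and 24 minutes = 12:09.

Final answer: 12:09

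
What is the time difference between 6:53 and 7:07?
From 6:53 to 7:07:
(7 x 60 + 7) - (6 x 60 + 53) = 427 - 413 = 14 minutes
= 14 minutes

Final answer: 14 minutes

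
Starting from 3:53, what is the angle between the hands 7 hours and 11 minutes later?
First find the time 7 hours and 11 minutes after 3:53.
Total minutes: 3 x 60 + 53 + 7 x 60 + 11 = 664.
664 mod 720 = 664 minutes = 11:04.
Now compute the angle at 11:04:
Hour hand: 11 x 30 + 4 x 0.5 = 332 degrees
Minute hand: 4 x 6 = 24 degrees
Difference: |332 - 24| = 308 degrees
Smaller angle: 360 - 308 = 52 degrees

Final answer: 52 degrees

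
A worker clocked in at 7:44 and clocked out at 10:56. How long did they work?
From 7:44 to 10:56:
(10 x 60 + 56) - (7 x 60 + 44) = 656 - 464 = 192 minutes
= 3 hours and 12 minutes

Final answer: 3 hours and 12 minutes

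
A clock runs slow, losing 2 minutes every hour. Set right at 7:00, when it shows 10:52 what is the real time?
For every 60 true minutes, the faulty clock advances 58 minutes, so 1 faulty-clock minute corresponds to 60/58 true minutes.
From 7:00 to 10:52 on the faulty dial is 232 minutes.
True elapsed: 232 x 60/58 = 240 minutes = 4 hours.
True time: 7:00 + 4 hours = 11:00.

Final answer: 11:00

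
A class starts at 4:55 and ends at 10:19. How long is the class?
From 4:55 to 10:19:
(10 x 60 + 19) - (4 x 60 + 55) = 619 - 295 = 324 minutes
= 5 hours and 24 minutes

Final answer: 5 hours and 24 minutes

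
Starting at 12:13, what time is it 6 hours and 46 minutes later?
Starting time: 12:13
Adding 46 minutes to 13 minutes: 13 + 46 = 59 minutes
Adding 6 hours: 12 + 6 = 18 - 12 = 6
Final time: 6:59

Final answer: 6:59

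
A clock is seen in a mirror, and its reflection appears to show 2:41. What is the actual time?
Reflection across the vertical (12-6) axis maps a hand at angle A degrees to (360 - A) degrees, which sends a reading of T minutes past 12:00 to (720 - T) minutes past 12:00.
Mirror reads 2:41 = 161 minutes past 12:00.
Actual time: (720 - 161) mod 720 = 559 minutes = 9:19.

Final answer: 9:19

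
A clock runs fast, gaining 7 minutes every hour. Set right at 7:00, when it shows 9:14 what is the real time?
For every 60 true minutes, the faulty clock advances 67 minutes, so 1 faulty-clock minute corresponds to 60/67 true minutes.
From 7:00 to 9:14 on the faulty dial is 134 minutes.
True elapsed: 134 x 60/67 = 120 minutes = 2 hours.
True time: 7:00 + 2 hours = 9:00.

Final answer: 9:00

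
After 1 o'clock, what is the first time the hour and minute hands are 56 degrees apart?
At t minutes past 1:00, the hour hand is at 30 x 1 + 0.5t degrees and the minute hand is at 6t degrees.
The smaller angle between them is 56 degrees when |30H - 5.5t| = 56 or |30H - 5.5t| = 304.
With H = 1, solve 30 x 1 - 5.5t = +/- target for each target:
  t = (30 x 1 - 56) / 5.5 = -4.73 (outside (0, 60))
  t = (30 x 1 + 56) / 5.5 = 15.64
  t = (30 x 1 - 304) / 5.5 = -49.82 (outside (0, 60))
  t = (30 x 1 + 304) / 5.5 = 60.73 (outside (0, 60))
Valid solutions in (0, 60): {15.64} minutes.
The first occurrence is t = 15.64 minutes.
The hands form a 56-degree angle at 15.64 minutes past 1:00.

Final answer: 15.64 minutes past 1:00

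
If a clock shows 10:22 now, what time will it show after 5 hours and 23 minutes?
Starting time: 10:22
Adding 23 minutes to 22 minutes: 22 + 23 = 45 minutes
Adding 5 hours: 10 + 5 = 15 - 12 = 3
Final time: 3:45

Final answer: 3:45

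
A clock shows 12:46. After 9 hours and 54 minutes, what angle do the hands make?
First find the time 9 hours and 54 minutes after 12:46.
Total minutes: 12 x 60 + 46 + 9 x 60 + 54 = 1360.
1360 mod 720 = 640 minutes = 10:40.
Now compute the angle at 10:40:
Hour hand: 10 x 30 + 40 x 0.5 = 320 degrees
Minute hand: 40 x 6 = 240 degrees
Difference: |320 - 240| = 80 degrees
The angle is 80 degrees

Final answer: 80 degrees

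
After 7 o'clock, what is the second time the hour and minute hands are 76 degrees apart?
At t minutes past 7:00, the hour hand is at 30 x 7 + 0.5t degrees and the minute hand is at 6t degrees.
The smaller angle between them is 76 degrees when |30H - 5.5t| = 76 or |30H - 5.5t| = 284.
With H = 7, solve 30 x 7 - 5.5t = +/- target for each target:
  t = (30 x 7 - 76) / 5.5 = 24.36
  t = (30 x 7 + 76) / 5.5 = 52
  t = (30 x 7 - 284) / 5.5 = -13.45 (outside (0, 60))
  t = (30 x 7 + 284) / 5.5 = 89.82 (outside (0, 60))
Valid solutions in (0, 60): {24.36, 52} minutes.
The second occurrence is t = 52 minutes.
The hands form a 76-degree angle at 52 minutes past 7:00.

Final answer: 52 minutes past 7:00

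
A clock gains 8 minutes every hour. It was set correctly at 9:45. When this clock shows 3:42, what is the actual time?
For every 60 true minutes, the faulty clock advances 68 minutes, so 1 faulty-clock minute corresponds to 60/68 true minutes.
From 9:45 to 3:42 on the faulty dial is 357 minutes.
True elapsed: 357 x 60/68 = 315 minutes = 5 hours and 15 minutes.
True time: 9:45 + 5 hours and 15 minutes = 3:00.

Final answer: 3:00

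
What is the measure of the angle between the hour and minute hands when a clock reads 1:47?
Hour hand position: 1 x 30 + 47 x 0.5 = 53.5 degrees
Minute hand position: 47 x 6 = 282 degrees
Difference: |53.5 - 282| = 228.5 degrees
Since 228.5 > 180, the smaller angle is 360 - 228.5 = 131.5 degrees

Final answer: 131.5 degrees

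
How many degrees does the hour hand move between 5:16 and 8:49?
The hour hand moves 0.5 degrees per minute.
Time elapsed: 8:49 - 5:16 = 213 minutes
Angular displacement: 213 x 0.5 = 106.5 degrees

Final answer: 106.5 degrees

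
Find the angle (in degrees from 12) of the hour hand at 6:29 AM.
The hour hand moves 30 degrees per hour and 0.5 degrees per minute.
At 6:29: (6) x 30 + 29 x 0.5 = 180 + 14.5 = 194.5 degrees

Final answer: 194.5 degrees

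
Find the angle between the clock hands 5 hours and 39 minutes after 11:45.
First find the time 5 hours and 39 minutes after 11:45.
Total minutes: 11 x 60 + 45 + 5 x 60 + 39 = 1044.
1044 mod 720 = 324 minutes = 5:24.
Now compute the angle at 5:24:
Hour hand: 5 x 30 + 24 x 0.5 = 162 degrees
Minute hand: 24 x 6 = 144 degrees
Difference: |162 - 144| = 18 degrees
The angle is 18 degrees

Final answer: 18 degrees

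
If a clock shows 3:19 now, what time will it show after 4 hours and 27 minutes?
Starting time: 3:19
Adding 27 minutes to 19 minutes: 19 + 27 = 46 minutes
Adding 4 hours: 3 + 4 = 7
Final time: 7:46

Final answer: 7:46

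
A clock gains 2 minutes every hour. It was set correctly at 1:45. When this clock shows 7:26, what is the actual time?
For every 60 true minutes, the faulty clock advances 62 minutes, so 1 faulty-clock minute corresponds to 60/62 true minutes.
From 1:45 to 7:26 on the faulty dial is 341 minutes.
True elapsed: 341 x 60/62 = 330 minutes = 5 hours and 30 minutes.
True time: 1:45 + 5 hours and 30 minutes = 7:15.

Final answer: 7:15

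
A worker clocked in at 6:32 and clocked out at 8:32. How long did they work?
From 6:32 to 8:32:
(8 x 60 + 32) - (6 x 60 + 32) = 512 - 392 = 120 minutes
= 2 hours

Final answer: 2 hours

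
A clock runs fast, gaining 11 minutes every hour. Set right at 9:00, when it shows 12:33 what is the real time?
For every 60 true minutes, the faulty clock advances 71 minutes, so 1 faulty-clock minute corresponds to 60/71 true minutes.
From 9:00 to 12:33 on the faulty dial is 213 minutes.
True elapsed: 213 x 60/71 = 180 minutes = 3 hours.
True time: 9:00 + 3 hours = 12:00.

Final answer: 12:00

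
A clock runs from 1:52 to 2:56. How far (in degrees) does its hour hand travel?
The hour hand moves 0.5 degrees per minute.
Time elapsed: 2:56 - 1:52 = 64 minutes
Angular displacement: 64 x 0.5 = 32 degrees

Final answer: 32 degrees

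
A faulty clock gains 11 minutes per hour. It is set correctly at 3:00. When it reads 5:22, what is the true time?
For every 60 true minutes, the faulty clock advances 71 minutes, so 1 faulty-clock minute corresponds to 60/71 true minutes.
From 3:00 to 5:22 on the faulty dial is 142 minutes.
True elapsed: 142 x 60/71 = 120 minutes = 2 hours.
True time: 3:00 + 2 hours = 5:00.

Final answer: 5:00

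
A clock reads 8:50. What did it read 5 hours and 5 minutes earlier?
Starting time: 8:50 = 530 total minutes past 12:00
Subtracting: 5 hours and 5 minutes = 305 minutes
530 - 305 = 225 minutes
= 3 hours and 45 minutes past 12:00 = 3:45

Final answer: 3:45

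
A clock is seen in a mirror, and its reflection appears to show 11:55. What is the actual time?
Reflection across the vertical (12-6) axis maps a hand at angle A degrees to (360 - A) degrees, which sends a reading of T minutes past 12:00 to (720 - T) minutes past 12:00.
Mirror reads 11:55 = 715 minutes past 12:00.
Actual time: (720 - 715) mod 720 = 5 minutes = 12:05.

Final answer: 12:05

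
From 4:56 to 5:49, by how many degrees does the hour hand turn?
The hour hand moves 0.5 degrees per minute.
Time elapsed: 5:49 - 4:56 = 53 minutes
Angular displacement: 53 x 0.5 = 26.5 degrees

Final answer: 26.5 degrees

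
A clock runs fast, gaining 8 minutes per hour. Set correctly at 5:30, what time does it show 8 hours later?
For every 60 true minutes, the faulty clock advances 60 + 8 = 68 minutes.
True elapsed: 8 hours = 480 minutes.
Faulty clock advances: 480 x 68/60 = 544 minutes (drift: 64 minutes ahead).
Shown time: 5:30 + 544 minutes = 2:34.

Final answer: 2:34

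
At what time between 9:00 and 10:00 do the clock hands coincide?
The minute hand gains 5.5 degrees per minute on the hour hand.
At 9:00, the hour hand is at 270 degrees and the minute hand is at 0 degrees.
The gap is 270 degrees. Time to close: 270/5.5 = 60 x 9/11 = 49.09 minutes.
The hands overlap at 49.09 minutes past 9:00.

Final answer: 49.09 minutes past 9:00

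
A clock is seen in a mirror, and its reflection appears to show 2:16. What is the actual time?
Reflection across the vertical (12-6) axis maps a hand at angle A degrees to (360 - A) degrees, which sends a reading of T minutes past 12:00 to (720 - T) minutes past 12:00.
Mirror reads 2:16 = 136 minutes past 12:00.
Actual time: (720 - 136) mod 720 = 584 minutes = 9:44.

Final answer: 9:44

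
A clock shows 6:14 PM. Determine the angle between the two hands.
Hour hand position: 6 x 30 + 14 x 0.5 = 187 degrees
Minute hand position: 14 x 6 = 84 degrees
Difference: |187 - 84| = 103 degrees
The angle between the hands is 103 degrees

Final answer: 103 degrees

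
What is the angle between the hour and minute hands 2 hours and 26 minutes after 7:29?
First find the time 2 hours and 26 minutes after 7:29.
Total minutes: 7 x 60 + 29 + 2 x 60 + 26 = 595.
595 mod 720 = 595 minutes = 9:55.
Now compute the angle at 9:55:
Hour hand: 9 x 30 + 55 x 0.5 = 297.5 degrees
Minute hand: 55 x 6 = 330 degrees
Difference: |297.5 - 330| = 32.5 degrees
The angle is 32.5 degrees

Final answer: 32.5 degrees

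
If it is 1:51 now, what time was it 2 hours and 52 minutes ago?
Starting time: 1:51 = 111 total minutes past 12:00
Subtracting: 2 hours and 52 minutes = 172 minutes
111 - 172 = -61 (negative, add 12 hours = 720) = 659 minutes
= 10 hours and 59 minutes past 12:00 = 10:59

Final answer: 10:59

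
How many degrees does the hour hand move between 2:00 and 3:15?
The hour hand moves 0.5 degrees per minute.
Time elapsed: 3:15 - 2:00 = 75 minutes
Angular displacement: 75 x 0.5 = 37.5 degrees

Final answer: 37.5 degrees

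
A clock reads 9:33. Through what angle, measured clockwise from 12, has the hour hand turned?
The hour hand moves 30 degrees per hour and 0.5 degrees per minute.
At 9:33: (9) x 30 + 33 x 0.5 = 270 + 16.5 = 286.5 degrees

Final answer: 286.5 degrees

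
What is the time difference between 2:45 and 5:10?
From 2:45 to 5:10:
(5 x 60 + 10) - (2 x 60 + 45) = 310 - 165 = 145 minutes
= 2 hours and 25 minutes

Final answer: 2 hours and 25 minutes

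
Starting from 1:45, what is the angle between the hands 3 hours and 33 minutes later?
First find the time 3 hours and 33 minutes after 1:45.
Total minutes: 1 x 60 + 45 + 3 x 60 + 33 = 318.
318 mod 720 = 318 minutes = 5:18.
Now compute the angle at 5:18:
Hour hand: 5 x 30 + 18 x 0.5 = 159 degrees
Minute hand: 18 x 6 = 108 degrees
Difference: |159 - 108| = 51 degrees
The angle is 51 degrees

Final answer: 51 degrees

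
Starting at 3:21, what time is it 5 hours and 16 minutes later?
Starting time: 3:21
Adding 16 minutes to 21 minutes: 21 + 16 = 37 minutes
Adding 5 hours: 3 + 5 = 8
Final time: 8:37

Final answer: 8:37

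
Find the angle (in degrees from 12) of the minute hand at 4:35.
The minute hand moves 6 degrees per minute.
At 4:35: 35 x 6 = 210 degrees

Final answer: 210 degrees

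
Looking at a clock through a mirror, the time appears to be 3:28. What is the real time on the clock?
Reflection across the vertical (12-6) axis maps a hand at angle A degrees to (360 - A) degrees, which sends a reading of T minutes past 12:00 to (720 - T) minutes past 12:00.
Mirror reads 3:28 = 208 minutes past 12:00.
Actual time: (720 - 208) mod 720 = 512 minutes = 8:32.

Final answer: 8:32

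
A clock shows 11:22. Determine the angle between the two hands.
Hour hand position: 11 x 30 + 22 x 0.5 = 341 degrees
Minute hand position: 22 x 6 = 132 degrees
Difference: |341 - 132| = 209 degrees
Since 209 > 180, the smaller angle is 360 - 209 = 151 degrees

Final answer: 151 degrees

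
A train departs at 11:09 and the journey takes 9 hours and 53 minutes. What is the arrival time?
Starting time: 11:09
Adding 53 minutes to 9 minutes: 9 + 53 = 62 minutes = 1 hour and 2 minutes
Adding 9 hours: 11 + 9 + 1 (carry) = 21 - 12 = 9
Final time: 9:02

Final answer: 9:02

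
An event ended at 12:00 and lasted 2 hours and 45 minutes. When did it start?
Starting time: 12:00 = 0 total minutes past 12:00
Subtracting: 2 hours and 45 minutes = 165 minutes
0 - 165 = -165 (negative, add 12 hours = 720) = 555 minutes
= 9 hours and 15 minutes past 12:00 = 9:15

Final answer: 9:15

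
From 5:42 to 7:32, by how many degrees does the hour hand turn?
The hour hand moves 0.5 degrees per minute.
Time elapsed: 7:32 - 5:42 = 110 minutes
Angular displacement: 110 x 0.5 = 55 degrees

Final answer: 55 degrees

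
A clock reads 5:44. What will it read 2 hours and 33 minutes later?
Starting time: 5:44
Adding 33 minutes to 44 minutes: 44 + 33 = 77 minutes = 1 hour and 17 minutes
Adding 2 hours: 5 + 2 + 1 (carry) = 8
Final time: 8:17

Final answer: 8:17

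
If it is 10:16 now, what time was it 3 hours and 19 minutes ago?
Starting time: 10:16 = 616 total minutes past 12:00
Subtracting: 3 hours and 19 minutes = 199 minutes
616 - 199 = 417 minutes
= 6 hours and 57 minutes past 12:00 = 6:57

Final answer: 6:57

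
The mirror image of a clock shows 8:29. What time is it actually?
Reflection across the vertical (12-6) axis maps a hand at angle A degrees to (360 - A) degrees, which sends a reading of T minutes past 12:00 to (720 - T) minutes past 12:00.
Mirror reads 8:29 = 509 minutes past 12:00.
Actual time: (720 - 509) mod 720 = 211 minutes = 3:31.

Final answer: 3:31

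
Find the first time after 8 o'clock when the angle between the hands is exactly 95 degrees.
At t minutes past 8:00, the hour hand is at 30 x 8 + 0.5t degrees and the minute hand is at 6t degrees.
The smaller angle between them is 95 degrees when |30H - 5.5t| = 95 or |30H - 5.5t| = 265.
With H = 8, solve 30 x 8 - 5.5t = +/- target for each target:
  t = (30 x 8 - 95) / 5.5 = 26.36
  t = (30 x 8 + 95) / 5.5 = 60.91 (outside (0, 60))
  t = (30 x 8 - 265) / 5.5 = -4.55 (outside (0, 60))
  t = (30 x 8 + 265) / 5.5 = 91.82 (outside (0, 60))
Valid solutions in (0, 60): {26.36} minutes.
The first occurrence is t = 26.36 minutes.
The hands form a 95-degree angle at 26.36 minutes past 8:00.

Final answer: 26.36 minutes past 8:00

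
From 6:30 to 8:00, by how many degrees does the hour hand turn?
The hour hand moves 0.5 degrees per minute.
Time elapsed: 8:00 - 6:30 = 90 minutes
Angular displacement: 90 x 0.5 = 45 degrees

Final answer: 45 degrees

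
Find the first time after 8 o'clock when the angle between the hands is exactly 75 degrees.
At t minutes past 8:00, the hour hand is at 30 x 8 + 0.5t degrees and the minute hand is at 6t degrees.
The smaller angle between them is 75 degrees when |30H - 5.5t| = 75 or |30H - 5.5t| = 285.
With H = 8, solve 30 x 8 - 5.5t = +/- target for each target:
  t = (30 x 8 - 75) / 5.5 = 30
  t = (30 x 8 + 75) / 5.5 = 57.27
  t = (30 x 8 - 285) / 5.5 = -8.18 (outside (0, 60))
  t = (30 x 8 + 285) / 5.5 = 95.45 (outside (0, 60))
Valid solutions in (0, 60): {30, 57.27} minutes.
The first occurrence is t = 30 minutes.
The hands form a 75-degree angle at 30 minutes past 8:00.

Final answer: 30 minutes past 8:00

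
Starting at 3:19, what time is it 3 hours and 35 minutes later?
Starting time: 3:19
Adding 35 minutes to 19 minutes: 19 + 35 = 54 minutes
Adding 3 hours: 3 + 3 = 6
Final time: 6:54

Final answer: 6:54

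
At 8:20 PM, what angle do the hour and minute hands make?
Hour hand position: 8 x 30 + 20 x 0.5 = 250 degrees
Minute hand position: 20 x 6 = 120 degrees
Difference: |250 - 120| = 130 degrees
The angle between the hands is 130 degrees

Final answer: 130 degrees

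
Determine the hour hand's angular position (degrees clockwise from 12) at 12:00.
The hour hand moves 30 degrees per hour and 0.5 degrees per minute.
At 12:00: (0) x 30 + 0 x 0.5 = 0 + 0 = 0 degrees

Final answer: 0 degrees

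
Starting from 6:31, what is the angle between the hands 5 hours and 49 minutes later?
First find the time 5 hours and 49 minutes after 6:31.
Total minutes: 6 x 60 + 31 + 5 x 60 + 49 = 740.
740 mod 720 = 20 minutes = 12:20.
Now compute the angle at 12:20:
Hour hand: 0 x 30 + 20 x 0.5 = 10 degrees
Minute hand: 20 x 6 = 120 degrees
Difference: |10 - 120| = 110 degrees
The angle is 110 degrees

Final answer: 110 degrees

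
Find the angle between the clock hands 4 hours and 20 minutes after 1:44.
First find the time 4 hours and 20 minutes after 1:44.
Total minutes: 1 x 60 + 44 + 4 x 60 + 20 = 364.
364 mod 720 = 364 minutes = 6:04.
Now compute the angle at 6:04:
Hour hand: 6 x 30 + 4 x 0.5 = 182 degrees
Minute hand: 4 x 6 = 24 degrees
Difference: |182 - 24| = 158 degrees
The angle is 158 degrees

Final answer: 158 degrees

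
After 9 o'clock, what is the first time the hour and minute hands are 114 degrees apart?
At t minutes past 9:00, the hour hand is at 30 x 9 + 0.5t degrees and the minute hand is at 6t degrees.
The smaller angle between them is 114 degrees when |30H - 5.5t| = 114 or |30H - 5.5t| = 246.
With H = 9, solve 30 x 9 - 5.5t = +/- target for each target:
  t = (30 x 9 - 114) / 5.5 = 28.36
  t = (30 x 9 + 114) / 5.5 = 69.82 (outside (0, 60))
  t = (30 x 9 - 246) / 5.5 = 4.36
  t = (30 x 9 + 246) / 5.5 = 93.82 (outside (0, 60))
Valid solutions in (0, 60): {4.36, 28.36} minutes.
The first occurrence is t = 4.36 minutes.
The hands form a 114-degree angle at 4.36 minutes past 9:00.

Final answer: 4.36 minutes past 9:00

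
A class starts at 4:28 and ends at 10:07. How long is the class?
From 4:28 to 10:07:
(10 x 60 + 7) - (4 x 60 + 28) = 607 - 268 = 339 minutes
= 5 hours and 39 minutes

Final answer: 5 hours and 39 minutes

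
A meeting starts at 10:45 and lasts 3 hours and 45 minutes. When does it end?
Starting time: 10:45
Adding 45 minutes to 45 minutes: 45 + 45 = 90 minutes = 1 hour and 30 minutes
Adding 3 hours: 10 + 3 + 1 (carry) = 14 - 12 = 2
Final time: 2:30

Final answer: 2:30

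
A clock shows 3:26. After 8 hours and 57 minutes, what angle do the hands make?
First find the time 8 hours and 57 minutes after 3:26.
Total minutes: 3 x 60 + 26 + 8 x 60 + 57 = 743.
743 mod 720 = 23 minutes = 12:23.
Now compute the angle at 12:23:
Hour hand: 0 x 30 + 23 x 0.5 = 11.5 degrees
Minute hand: 23 x 6 = 138 degrees
Difference: |11.5 - 138| = 126.5 degrees
The angle is 126.5 degrees

Final answer: 126.5 degrees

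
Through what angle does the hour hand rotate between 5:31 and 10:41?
The hour hand moves 0.5 degrees per minute.
Time elapsed: 10:41 - 5:31 = 310 minutes
Angular displacement: 310 x 0.5 = 155 degrees

Final answer: 155 degrees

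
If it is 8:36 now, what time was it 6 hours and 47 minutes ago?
Starting time: 8:36 = 516 total minutes past 12:00
Subtracting: 6 hours and 47 minutes = 407 minutes
516 - 407 = 109 minutes
= 1 hour and 49 minutes past 12:00 = 1:49

Final answer: 1:49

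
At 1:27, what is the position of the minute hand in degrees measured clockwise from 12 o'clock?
The minute hand moves 6 degrees per minute.
At 1:27: 27 x 6 = 162 degrees

Final answer: 162 degrees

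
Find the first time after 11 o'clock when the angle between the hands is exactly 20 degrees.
At t minutes past 11:00, the hour hand is at 30 x 11 + 0.5t degrees and the minute hand is at 6t degrees.
The smaller angle between them is 20 degrees when |30H - 5.5t| = 20 or |30H - 5.5t| = 340.
With H = 11, solve 30 x 11 - 5.5t = +/- target for each target:
  t = (30 x 11 - 20) / 5.5 = 56.36
  t = (30 x 11 + 20) / 5.5 = 63.64 (outside (0, 60))
  t = (30 x 11 - 340) / 5.5 = -1.82 (outside (0, 60))
  t = (30 x 11 + 340) / 5.5 = 121.82 (outside (0, 60))
Valid solutions in (0, 60): {56.36} minutes.
The first occurrence is t = 56.36 minutes.
The hands form a 20-degree angle at 56.36 minutes past 11:00.

Final answer: 56.36 minutes past 11:00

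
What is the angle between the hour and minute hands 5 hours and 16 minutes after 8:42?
First find the time 5 hours and 16 minutes after 8:42.
Total minutes: 8 x 60 + 42 + 5 x 60 + 16 = 838.
838 mod 720 = 118 minutes = 1:58.
Now compute the angle at 1:58:
Hour hand: 1 x 30 + 58 x 0.5 = 59 degrees
Minute hand: 58 x 6 = 348 degrees
Difference: |59 - 348| = 289 degrees
Smaller angle: 360 - 289 = 71 degrees

Final answer: 71 degrees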